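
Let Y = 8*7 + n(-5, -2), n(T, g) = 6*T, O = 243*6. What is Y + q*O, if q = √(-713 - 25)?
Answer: 26 + 4374*I*√82 ≈ 26.0 + 39608.0*I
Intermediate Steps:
O = 1458
q = 3*I*√82 (q = √(-738) = 3*I*√82 ≈ 27.166*I)
Y = 26 (Y = 8*7 + 6*(-5) = 56 - 30 = 26)
Y + q*O = 26 + (3*I*√82)*1458 = 26 + 4374*I*√82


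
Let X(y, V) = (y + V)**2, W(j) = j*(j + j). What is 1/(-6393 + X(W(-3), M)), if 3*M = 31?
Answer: -9/50312 ≈ -0.00017888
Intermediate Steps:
W(j) = 2*j**2 (W(j) = j*(2*j) = 2*j**2)
M = 31/3 (M = (1/3)*31 = 31/3 ≈ 10.333)
X(y, V) = (V + y)**2
1/(-6393 + X(W(-3), M)) = 1/(-6393 + (31/3 + 2*(-3)**2)**2) = 1/(-6393 + (31/3 + 2*9)**2) = 1/(-6393 + (31/3 + 18)**2) = 1/(-6393 + (85/3)**2) = 1/(-6393 + 7225/9) = 1/(-50312/9) = -9/50312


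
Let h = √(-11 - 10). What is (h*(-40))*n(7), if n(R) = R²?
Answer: -1960*I*√21 ≈ -8981.8*I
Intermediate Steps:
h = I*√21 (h = √(-21) = I*√21 ≈ 4.5826*I)
(h*(-40))*n(7) = ((I*√21)*(-40))*7² = -40*I*√21*49 = -1960*I*√21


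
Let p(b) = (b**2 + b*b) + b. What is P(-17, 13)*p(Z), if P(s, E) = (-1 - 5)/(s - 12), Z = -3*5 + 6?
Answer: 918/29 ≈ 31.655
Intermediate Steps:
Z = -9 (Z = -15 + 6 = -9)
P(s, E) = -6/(-12 + s)
p(b) = b + 2*b**2 (p(b) = (b**2 + b**2) + b = 2*b**2 + b = b + 2*b**2)
P(-17, 13)*p(Z) = (-6/(-12 - 17))*(-9*(1 + 2*(-9))) = (-6/(-29))*(-9*(1 - 18)) = (-6*(-1/29))*(-9*(-17)) = (6/29)*153 = 918/29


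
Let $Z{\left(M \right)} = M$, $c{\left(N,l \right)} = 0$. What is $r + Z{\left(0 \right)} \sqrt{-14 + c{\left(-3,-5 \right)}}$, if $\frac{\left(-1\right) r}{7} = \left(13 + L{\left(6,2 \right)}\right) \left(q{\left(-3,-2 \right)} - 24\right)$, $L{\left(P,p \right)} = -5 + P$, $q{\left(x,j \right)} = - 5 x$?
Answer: $882$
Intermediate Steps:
$r = 882$ ($r = - 7 \left(13 + \left(-5 + 6\right)\right) \left(\left(-5\right) \left(-3\right) - 24\right) = - 7 \left(13 + 1\right) \left(15 - 24\right) = - 7 \cdot 14 \left(-9\right) = \left(-7\right) \left(-126\right) = 882$)
$r + Z{\left(0 \right)} \sqrt{-14 + c{\left(-3,-5 \right)}} = 882 + 0 \sqrt{-14 + 0} = 882 + 0 \sqrt{-14} = 882 + 0 i \sqrt{14} = 882 + 0 = 882$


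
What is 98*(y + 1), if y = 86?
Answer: 8526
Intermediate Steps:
98*(y + 1) = 98*(86 + 1) = 98*87 = 8526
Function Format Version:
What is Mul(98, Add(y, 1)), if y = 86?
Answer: 8526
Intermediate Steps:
Mul(98, Add(y, 1)) = Mul(98, Add(86, 1)) = Mul(98, 87) = 8526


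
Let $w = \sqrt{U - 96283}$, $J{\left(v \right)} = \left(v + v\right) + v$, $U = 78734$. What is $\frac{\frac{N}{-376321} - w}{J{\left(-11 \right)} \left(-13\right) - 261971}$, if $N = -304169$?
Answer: $- \frac{304169}{98423746982} + \frac{i \sqrt{17549}}{261542} \approx -3.0904 \cdot 10^{-6} + 0.00050651 i$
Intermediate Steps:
$J{\left(v \right)} = 3 v$ ($J{\left(v \right)} = 2 v + v = 3 v$)
$w = i \sqrt{17549}$ ($w = \sqrt{78734 - 96283} = \sqrt{-17549} = i \sqrt{17549} \approx 132.47 i$)
$\frac{\frac{N}{-376321} - w}{J{\left(-11 \right)} \left(-13\right) - 261971} = \frac{- \frac{304169}{-376321} - i \sqrt{17549}}{3 \left(-11\right) \left(-13\right) - 261971} = \frac{\left(-304169\right) \left(- \frac{1}{376321}\right) - i \sqrt{17549}}{\left(-33\right) \left(-13\right) - 261971} = \frac{\frac{304169}{376321} - i \sqrt{17549}}{429 - 261971} = \frac{\frac{304169}{376321} - i \sqrt{17549}}{-261542} = \left(\frac{304169}{376321} - i \sqrt{17549}\right) \left(- \frac{1}{261542}\right) = - \frac{304169}{98423746982} + \frac{i \sqrt{17549}}{261542}$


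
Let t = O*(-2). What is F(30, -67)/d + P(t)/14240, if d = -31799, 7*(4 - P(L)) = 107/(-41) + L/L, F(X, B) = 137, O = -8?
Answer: -260649287/64979348560 ≈ -0.0040113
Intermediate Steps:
t = 16 (t = -8*(-2) = 16)
P(L) = 1214/287 (P(L) = 4 - (107/(-41) + L/L)/7 = 4 - (107*(-1/41) + 1)/7 = 4 - (-107/41 + 1)/7 = 4 - ⅐*(-66/41) = 4 + 66/287 = 1214/287)
F(30, -67)/d + P(t)/14240 = 137/(-31799) + (1214/287)/14240 = 137*(-1/31799) + (1214/287)*(1/14240) = -137/31799 + 607/2043440 = -260649287/64979348560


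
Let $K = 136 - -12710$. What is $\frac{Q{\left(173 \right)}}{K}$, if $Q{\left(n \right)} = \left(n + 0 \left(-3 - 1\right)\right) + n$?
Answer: $\frac{173}{6423} \approx 0.026934$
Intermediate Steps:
$Q{\left(n \right)} = 2 n$ ($Q{\left(n \right)} = \left(n + 0 \left(-4\right)\right) + n = \left(n + 0\right) + n = n + n = 2 n$)
$K = 12846$ ($K = 136 + 12710 = 12846$)
$\frac{Q{\left(173 \right)}}{K} = \frac{2 \cdot 173}{12846} = 346 \cdot \frac{1}{12846} = \frac{173}{6423}$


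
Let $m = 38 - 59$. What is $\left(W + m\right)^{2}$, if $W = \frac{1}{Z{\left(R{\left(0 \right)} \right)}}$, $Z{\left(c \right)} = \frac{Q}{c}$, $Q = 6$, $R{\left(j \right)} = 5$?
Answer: $\frac{14641}{36} \approx 406.69$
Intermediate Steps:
$m = -21$ ($m = 38 - 59 = -21$)
$Z{\left(c \right)} = \frac{6}{c}$
$W = \frac{5}{6}$ ($W = \frac{1}{6 \cdot \frac{1}{5}} = \frac{1}{\frac{6}{5}} = \frac{5}{6} \approx 0.83333$)
$\left(W + m\right)^{2} = \left(\frac{5}{6} - 21\right)^{2} = \left(- \frac{121}{6}\right)^{2} = \frac{14641}{36}$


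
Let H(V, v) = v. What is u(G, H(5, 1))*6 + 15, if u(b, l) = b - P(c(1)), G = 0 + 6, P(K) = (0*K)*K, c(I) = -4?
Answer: 51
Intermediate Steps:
P(K) = 0 (P(K) = 0*K = 0)
G = 6
u(b, l) = b (u(b, l) = b - 1*0 = b + 0 = b)
u(G, H(5, 1))*6 + 15 = 6*6 + 15 = 36 + 15 = 51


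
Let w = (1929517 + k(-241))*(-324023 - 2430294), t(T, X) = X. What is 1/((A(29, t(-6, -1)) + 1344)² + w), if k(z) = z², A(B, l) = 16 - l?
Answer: -1/5474473108245 ≈ -1.8267e-13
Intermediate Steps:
w = -5474474960566 (w = (1929517 + (-241)²)*(-324023 - 2430294) = (1929517 + 58081)*(-2754317) = 1987598*(-2754317) = -5474474960566)
1/((A(29, t(-6, -1)) + 1344)² + w) = 1/(((16 - 1*(-1)) + 1344)² - 5474474960566) = 1/(((16 + 1) + 1344)² - 5474474960566) = 1/((17 + 1344)² - 5474474960566) = 1/(1361² - 5474474960566) = 1/(1852321 - 5474474960566) = 1/(-5474473108245) = -1/5474473108245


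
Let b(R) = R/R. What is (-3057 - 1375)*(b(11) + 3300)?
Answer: -14630032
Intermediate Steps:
b(R) = 1
(-3057 - 1375)*(b(11) + 3300) = (-3057 - 1375)*(1 + 3300) = -4432*3301 = -14630032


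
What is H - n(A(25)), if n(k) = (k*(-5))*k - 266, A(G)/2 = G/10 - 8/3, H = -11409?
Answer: -100282/9 ≈ -11142.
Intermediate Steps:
A(G) = -16/3 + G/5 (A(G) = 2*(G/10 - 8/3) = 2*(-8/3 + G/10) = -16/3 + G/5)
n(k) = -266 - 5*k**2 (n(k) = (-5*k)*k - 266 = -5*k**2 - 266 = -266 - 5*k**2)
H - n(A(25)) = -11409 - (-266 - 5*(-16/3 + (1/5)*25)**2) = -11409 - (-266 - 5*(-16/3 + 5)**2) = -11409 - (-266 - 5*(-1/3)**2) = -11409 - (-266 - 5*1/9) = -11409 - (-266 - 5/9) = -11409 - 1*(-2399/9) = -11409 + 2399/9 = -100282/9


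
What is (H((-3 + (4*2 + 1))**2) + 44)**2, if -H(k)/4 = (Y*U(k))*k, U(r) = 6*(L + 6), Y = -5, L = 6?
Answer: 2691949456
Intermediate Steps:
U(r) = 72 (U(r) = 6*(6 + 6) = 6*12 = 72)
H(k) = 1440*k (H(k) = -4*(-5*72)*k = -(-1440)*k = 1440*k)
(H((-3 + (4*2 + 1))**2) + 44)**2 = (1440*(-3 + (4*2 + 1))**2 + 44)**2 = (1440*(-3 + (8 + 1))**2 + 44)**2 = (1440*(-3 + 9)**2 + 44)**2 = (1440*6**2 + 44)**2 = (1440*36 + 44)**2 = (51840 + 44)**2 = 51884**2 = 2691949456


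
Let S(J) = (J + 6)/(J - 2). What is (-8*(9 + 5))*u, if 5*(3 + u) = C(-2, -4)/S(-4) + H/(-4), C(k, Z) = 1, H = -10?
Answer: 1736/5 ≈ 347.20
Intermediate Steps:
S(J) = (6 + J)/(-2 + J)
u = -31/10 (u = -3 + (1/((6 - 4)/(-2 - 4)) - 10/(-4))/5 = -3 + (1/(2/(-6)) - 10*(-¼))/5 = -3 + (1/(-⅙*2) + 5/2)/5 = -3 + (1/(-⅓) + 5/2)/5 = -3 + (1*(-3) + 5/2)/5 = -3 + (-3 + 5/2)/5 = -3 + (⅕)*(-½) = -3 - ⅒ = -31/10 ≈ -3.1000)
(-8*(9 + 5))*u = -8*(9 + 5)*(-31/10) = -8*14*(-31/10) = -112*(-31/10) = 1736/5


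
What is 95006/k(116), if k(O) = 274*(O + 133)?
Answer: 47503/34113 ≈ 1.3925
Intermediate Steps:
k(O) = 36442 + 274*O (k(O) = 274*(133 + O) = 36442 + 274*O)
95006/k(116) = 95006/(36442 + 274*116) = 95006/(36442 + 31784) = 95006/68226 = 95006*(1/68226) = 47503/34113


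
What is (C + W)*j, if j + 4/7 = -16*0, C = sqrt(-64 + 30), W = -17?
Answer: 68/7 - 4*I*sqrt(34)/7 ≈ 9.7143 - 3.332*I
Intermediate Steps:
C = I*sqrt(34) (C = sqrt(-34) = I*sqrt(34) ≈ 5.8309*I)
j = -4/7 (j = -4/7 - 16*0 = -4/7 + 0 = -4/7 ≈ -0.57143)
(C + W)*j = (I*sqrt(34) - 17)*(-4/7) = (-17 + I*sqrt(34))*(-4/7) = 68/7 - 4*I*sqrt(34)/7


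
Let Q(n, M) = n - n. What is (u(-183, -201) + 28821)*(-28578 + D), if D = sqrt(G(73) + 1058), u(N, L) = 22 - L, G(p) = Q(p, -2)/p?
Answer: -830019432 + 668012*sqrt(2) ≈ -8.2907e+8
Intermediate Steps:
Q(n, M) = 0
G(p) = 0 (G(p) = 0/p = 0)
D = 23*sqrt(2) (D = sqrt(0 + 1058) = sqrt(1058) = 23*sqrt(2) ≈ 32.527)
(u(-183, -201) + 28821)*(-28578 + D) = ((22 - 1*(-201)) + 28821)*(-28578 + 23*sqrt(2)) = ((22 + 201) + 28821)*(-28578 + 23*sqrt(2)) = (223 + 28821)*(-28578 + 23*sqrt(2)) = 29044*(-28578 + 23*sqrt(2)) = -830019432 + 668012*sqrt(2)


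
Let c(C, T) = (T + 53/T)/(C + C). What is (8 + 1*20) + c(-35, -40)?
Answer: 80053/2800 ≈ 28.590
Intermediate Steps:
c(C, T) = (T + 53/T)/(2*C) (c(C, T) = (T + 53/T)/((2*C)) = (T + 53/T)*(1/(2*C)) = (T + 53/T)/(2*C))
(8 + 1*20) + c(-35, -40) = (8 + 1*20) + (½)*(53 + (-40)²)/(-35*(-40)) = (8 + 20) + (½)*(-1/35)*(-1/40)*(53 + 1600) = 28 + (½)*(-1/35)*(-1/40)*1653 = 28 + 1653/2800 = 80053/2800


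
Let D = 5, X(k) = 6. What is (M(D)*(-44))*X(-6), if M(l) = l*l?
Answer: -6600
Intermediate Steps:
M(l) = l²
(M(D)*(-44))*X(-6) = (5²*(-44))*6 = (25*(-44))*6 = -1100*6 = -6600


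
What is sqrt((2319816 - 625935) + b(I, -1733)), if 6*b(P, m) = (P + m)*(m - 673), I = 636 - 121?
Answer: sqrt(2182299) ≈ 1477.3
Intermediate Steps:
I = 515
b(P, m) = (-673 + m)*(P + m)/6 (b(P, m) = ((P + m)*(m - 673))/6 = ((P + m)*(-673 + m))/6 = ((-673 + m)*(P + m))/6 = (-673 + m)*(P + m)/6)
sqrt((2319816 - 625935) + b(I, -1733)) = sqrt((2319816 - 625935) + (-673/6*515 - 673/6*(-1733) + (1/6)*(-1733)**2 + (1/6)*515*(-1733))) = sqrt(1693881 + (-346595/6 + 1166309/6 + (1/6)*3003289 - 892495/6)) = sqrt(1693881 + (-346595/6 + 1166309/6 + 3003289/6 - 892495/6)) = sqrt(1693881 + 488418) = sqrt(2182299)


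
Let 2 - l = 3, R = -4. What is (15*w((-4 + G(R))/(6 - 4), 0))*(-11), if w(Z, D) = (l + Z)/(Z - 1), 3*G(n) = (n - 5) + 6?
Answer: -165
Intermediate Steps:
l = -1 (l = 2 - 1*3 = 2 - 3 = -1)
G(n) = ⅓ + n/3 (G(n) = ((n - 5) + 6)/3 = ((-5 + n) + 6)/3 = (1 + n)/3 = ⅓ + n/3)
w(Z, D) = 1 (w(Z, D) = (-1 + Z)/(Z - 1) = (-1 + Z)/(-1 + Z) = 1)
(15*w((-4 + G(R))/(6 - 4), 0))*(-11) = (15*1)*(-11) = 15*(-11) = -165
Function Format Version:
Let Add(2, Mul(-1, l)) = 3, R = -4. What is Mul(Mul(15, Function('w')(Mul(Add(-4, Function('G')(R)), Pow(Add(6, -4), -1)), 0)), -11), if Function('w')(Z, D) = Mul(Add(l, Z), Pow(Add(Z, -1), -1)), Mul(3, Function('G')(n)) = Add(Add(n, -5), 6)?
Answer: -165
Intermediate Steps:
l = -1 (l = Add(2, Mul(-1, 3)) = Add(2, -3) = -1)
Function('G')(n) = Add(Rational(1, 3), Mul(Rational(1, 3), n)) (Function('G')(n) = Mul(Rational(1, 3), Add(Add(n, -5), 6)) = Mul(Rational(1, 3), Add(Add(-5, n), 6)) = Mul(Rational(1, 3), Add(1, n)) = Add(Rational(1, 3), Mul(Rational(1, 3), n)))
Function('w')(Z, D) = 1 (Function('w')(Z, D) = Mul(Add(-1, Z), Pow(Add(Z, -1), -1)) = Mul(Add(-1, Z), Pow(Add(-1, Z), -1)) = 1)
Mul(Mul(15, Function('w')(Mul(Add(-4, Function('G')(R)), Pow(Add(6, -4), -1)), 0)), -11) = Mul(Mul(15, 1), -11) = Mul(15, -11) = -165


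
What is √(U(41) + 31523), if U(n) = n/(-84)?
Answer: √55605711/42 ≈ 177.55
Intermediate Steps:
U(n) = -n/84 (U(n) = n*(-1/84) = -n/84)
√(U(41) + 31523) = √(-1/84*41 + 31523) = √(-41/84 + 31523) = √(2647891/84) = √55605711/42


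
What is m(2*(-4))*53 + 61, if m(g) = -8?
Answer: -363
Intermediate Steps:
m(2*(-4))*53 + 61 = -8*53 + 61 = -424 + 61 = -363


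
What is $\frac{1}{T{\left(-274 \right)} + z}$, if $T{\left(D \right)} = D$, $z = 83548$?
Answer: $\frac{1}{83274} \approx 1.2009 \cdot 10^{-5}$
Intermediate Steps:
$\frac{1}{T{\left(-274 \right)} + z} = \frac{1}{-274 + 83548} = \frac{1}{83274}$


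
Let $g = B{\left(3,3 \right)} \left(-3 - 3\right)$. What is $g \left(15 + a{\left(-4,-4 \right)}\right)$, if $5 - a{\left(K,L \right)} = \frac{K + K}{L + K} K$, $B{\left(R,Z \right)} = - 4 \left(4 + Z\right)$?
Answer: $4032$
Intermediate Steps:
$B{\left(R,Z \right)} = -16 - 4 Z$
$a{\left(K,L \right)} = 5 - \frac{2 K^{2}}{K + L}$ ($a{\left(K,L \right)} = 5 - \frac{K + K}{L + K} K = 5 - \frac{2 K}{K + L} K = 5 - \frac{2 K^{2}}{K + L}$)
$g = 168$ ($g = \left(-16 - 12\right) \left(-3 - 3\right) = \left(-16 - 12\right) \left(-6\right) = \left(-28\right) \left(-6\right) = 168$)
$g \left(15 + a{\left(-4,-4 \right)}\right) = 168 \left(15 + \frac{- 2 \left(-4\right)^{2} + 5 \left(-4\right) + 5 \left(-4\right)}{-4 - 4}\right) = 168 \left(15 + \frac{\left(-2\right) 16 - 20 - 20}{-8}\right) = 168 \left(15 - \frac{-32 - 20 - 20}{8}\right) = 168 \left(15 - -9\right) = 168 \left(15 + 9\right) = 168 \cdot 24 = 4032$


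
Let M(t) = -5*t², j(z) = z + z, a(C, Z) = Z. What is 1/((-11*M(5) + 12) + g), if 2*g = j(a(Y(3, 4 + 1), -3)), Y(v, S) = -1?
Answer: 1/1384 ≈ 0.00072254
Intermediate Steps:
j(z) = 2*z
g = -3 (g = (2*(-3))/2 = (½)*(-6) = -3)
1/((-11*M(5) + 12) + g) = 1/((-(-55)*5² + 12) - 3) = 1/((-(-55)*25 + 12) - 3) = 1/((-11*(-125) + 12) - 3) = 1/((1375 + 12) - 3) = 1/(1387 - 3) = 1/1384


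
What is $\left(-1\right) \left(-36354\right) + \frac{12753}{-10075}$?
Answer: $\frac{28173369}{775} \approx 36353.0$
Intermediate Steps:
$\left(-1\right) \left(-36354\right) + \frac{12753}{-10075} = 36354 + 12753 \left(- \frac{1}{10075}\right) = 36354 - \frac{981}{775} = \frac{28173369}{775}$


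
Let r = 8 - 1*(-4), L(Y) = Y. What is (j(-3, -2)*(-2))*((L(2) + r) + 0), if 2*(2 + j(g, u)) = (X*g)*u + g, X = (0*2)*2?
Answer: 98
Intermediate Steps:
X = 0 (X = 0*2 = 0)
r = 12 (r = 8 + 4 = 12)
j(g, u) = -2 + g/2 (j(g, u) = -2 + ((0*g)*u + g)/2 = -2 + (0*u + g)/2 = -2 + (0 + g)/2 = -2 + g/2)
(j(-3, -2)*(-2))*((L(2) + r) + 0) = ((-2 + (½)*(-3))*(-2))*((2 + 12) + 0) = ((-2 - 3/2)*(-2))*(14 + 0) = -7/2*(-2)*14 = 7*14 = 98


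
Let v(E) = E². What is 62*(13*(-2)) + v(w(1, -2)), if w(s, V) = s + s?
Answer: -1608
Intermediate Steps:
w(s, V) = 2*s
62*(13*(-2)) + v(w(1, -2)) = 62*(13*(-2)) + (2*1)² = 62*(-26) + 2² = -1612 + 4 = -1608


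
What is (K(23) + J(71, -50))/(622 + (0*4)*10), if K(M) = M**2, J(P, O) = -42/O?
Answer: 6623/7775 ≈ 0.85183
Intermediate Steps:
(K(23) + J(71, -50))/(622 + (0*4)*10) = (23**2 - 42/(-50))/(622 + (0*4)*10) = (529 - 42*(-1/50))/(622 + 0*10) = (529 + 21/25)/(622 + 0) = (13246/25)/622 = (13246/25)*(1/622) = 6623/7775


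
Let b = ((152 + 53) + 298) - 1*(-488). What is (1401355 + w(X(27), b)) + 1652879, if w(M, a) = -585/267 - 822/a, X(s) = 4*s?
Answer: 269380118163/88199 ≈ 3.0542e+6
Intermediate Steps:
b = 991 (b = (205 + 298) + 488 = 503 + 488 = 991)
w(M, a) = -195/89 - 822/a (w(M, a) = -585*1/267 - 822/a = -195/89 - 822/a)
(1401355 + w(X(27), b)) + 1652879 = (1401355 + (-195/89 - 822/991)) + 1652879 = (1401355 - 266403/88199) + 1652879 = 123597843242/88199 + 1652879 = 269380118163/88199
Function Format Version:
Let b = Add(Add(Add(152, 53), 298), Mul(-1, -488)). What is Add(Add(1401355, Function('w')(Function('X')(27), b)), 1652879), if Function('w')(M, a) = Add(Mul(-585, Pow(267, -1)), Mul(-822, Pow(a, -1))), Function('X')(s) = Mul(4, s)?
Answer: Rational(269380118163, 88199) ≈ 3.0542e+6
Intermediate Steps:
b = 991 (b = Add(Add(205, 298), 488) = Add(503, 488) = 991)
Function('w')(M, a) = Add(Rational(-195, 89), Mul(-822, Pow(a, -1))) (Function('w')(M, a) = Add(Mul(-585, Rational(1, 267)), Mul(-822, Pow(a, -1))) = Add(Rational(-195, 89), Mul(-822, Pow(a, -1))))
Add(Add(1401355, Function('w')(Function('X')(27), b)), 1652879) = Add(Add(1401355, Add(Rational(-195, 89), Mul(-822, Pow(991, -1)))), 1652879) = Add(Add(1401355, Add(Rational(-195, 89), Mul(-822, Rational(1, 991)))), 1652879) = Add(Add(1401355, Add(Rational(-195, 89), Rational(-822, 991))), 1652879) = Add(Add(1401355, Rational(-266403, 88199)), 1652879) = Add(Rational(123597843242, 88199), 1652879) = Rational(269380118163, 88199)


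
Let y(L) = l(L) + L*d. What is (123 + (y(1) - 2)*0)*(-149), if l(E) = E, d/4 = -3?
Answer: -18327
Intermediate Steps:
d = -12 (d = 4*(-3) = -12)
y(L) = -11*L (y(L) = L + L*(-12) = L - 12*L = -11*L)
(123 + (y(1) - 2)*0)*(-149) = (123 + (-11*1 - 2)*0)*(-149) = (123 + (-11 - 2)*0)*(-149) = (123 - 13*0)*(-149) = (123 + 0)*(-149) = 123*(-149) = -18327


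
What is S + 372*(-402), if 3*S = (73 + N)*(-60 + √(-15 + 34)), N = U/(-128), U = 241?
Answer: -4830923/32 + 9103*√19/384 ≈ -1.5086e+5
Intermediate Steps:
N = -241/128 (N = 241/(-128) = 241*(-1/128) = -241/128 ≈ -1.8828)
S = -45515/32 + 9103*√19/384 (S = ((73 - 241/128)*(-60 + √(-15 + 34)))/3 = (9103*(-60 + √19)/128)/3 = (-136545/32 + 9103*√19/128)/3 = -45515/32 + 9103*√19/384 ≈ -1319.0)
S + 372*(-402) = (-45515/32 + 9103*√19/384) + 372*(-402) = (-45515/32 + 9103*√19/384) - 149544 = -4830923/32 + 9103*√19/384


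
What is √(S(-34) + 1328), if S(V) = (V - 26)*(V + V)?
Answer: 52*√2 ≈ 73.539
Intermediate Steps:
S(V) = 2*V*(-26 + V) (S(V) = (-26 + V)*(2*V) = 2*V*(-26 + V))
√(S(-34) + 1328) = √(2*(-34)*(-26 - 34) + 1328) = √(2*(-34)*(-60) + 1328) = √(4080 + 1328) = √5408 = 52*√2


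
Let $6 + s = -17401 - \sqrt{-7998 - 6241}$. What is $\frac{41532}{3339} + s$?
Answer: $- \frac{19360147}{1113} - i \sqrt{14239} \approx -17395.0 - 119.33 i$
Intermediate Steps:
$s = -17407 - i \sqrt{14239}$ ($s = -6 - \left(17401 + \sqrt{-7998 - 6241}\right) = -6 - \left(17401 + \sqrt{-14239}\right) = -6 - \left(17401 + i \sqrt{14239}\right) = -17407 - i \sqrt{14239} \approx -17407.0 - 119.33 i$)
$\frac{41532}{3339} + s = \frac{41532}{3339} - \left(17407 + i \sqrt{14239}\right) = 41532 \cdot \frac{1}{3339} - \left(17407 + i \sqrt{14239}\right) = \frac{13844}{1113} - \left(17407 + i \sqrt{14239}\right) = - \frac{19360147}{1113} - i \sqrt{14239}$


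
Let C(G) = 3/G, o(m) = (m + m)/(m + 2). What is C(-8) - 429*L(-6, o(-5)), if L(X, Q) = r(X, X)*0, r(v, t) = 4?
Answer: -3/8 ≈ -0.37500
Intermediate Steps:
o(m) = 2*m/(2 + m) (o(m) = (2*m)/(2 + m) = 2*m/(2 + m))
L(X, Q) = 0 (L(X, Q) = 4*0 = 0)
C(-8) - 429*L(-6, o(-5)) = 3/(-8) - 429*0 = 3*(-⅛) + 0 = -3/8 + 0 = -3/8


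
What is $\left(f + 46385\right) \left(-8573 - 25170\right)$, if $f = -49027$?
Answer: $89149006$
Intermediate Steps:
$\left(f + 46385\right) \left(-8573 - 25170\right) = \left(-49027 + 46385\right) \left(-8573 - 25170\right) = \left(-2642\right) \left(-33743\right) = 89149006$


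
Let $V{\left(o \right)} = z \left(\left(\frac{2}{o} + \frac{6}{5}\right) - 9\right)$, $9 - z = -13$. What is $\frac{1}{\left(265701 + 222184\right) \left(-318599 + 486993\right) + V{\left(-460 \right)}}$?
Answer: $\frac{23}{1889608849921} \approx 1.2172 \cdot 10^{-11}$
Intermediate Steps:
$z = 22$ ($z = 9 - -13 = 9 + 13 = 22$)
$V{\left(o \right)} = - \frac{858}{5} + \frac{44}{o}$ ($V{\left(o \right)} = 22 \left(\left(\frac{2}{o} + \frac{6}{5}\right) - 9\right) = 22 \left(\left(\frac{6}{5} + \frac{2}{o}\right) - 9\right) = 22 \left(- \frac{39}{5} + \frac{2}{o}\right) = - \frac{858}{5} + \frac{44}{o}$)
$\frac{1}{\left(265701 + 222184\right) \left(-318599 + 486993\right) + V{\left(-460 \right)}} = \frac{1}{\left(265701 + 222184\right) \left(-318599 + 486993\right) - \left(\frac{858}{5} - \frac{44}{-460}\right)} = \frac{1}{487885 \cdot 168394 + \left(- \frac{858}{5} + 44 \left(- \frac{1}{460}\right)\right)} = \frac{1}{82156906690 - \frac{3949}{23}} = \frac{1}{\frac{1889608849921}{23}} = \frac{23}{1889608849921}$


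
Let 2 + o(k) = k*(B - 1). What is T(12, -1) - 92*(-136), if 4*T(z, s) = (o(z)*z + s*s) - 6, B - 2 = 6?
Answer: 51027/4 ≈ 12757.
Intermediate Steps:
B = 8 (B = 2 + 6 = 8)
o(k) = -2 + 7*k (o(k) = -2 + k*(8 - 1) = -2 + k*7 = -2 + 7*k)
T(z, s) = -3/2 + s²/4 + z*(-2 + 7*z)/4 (T(z, s) = (((-2 + 7*z)*z + s*s) - 6)/4 = ((z*(-2 + 7*z) + s²) - 6)/4 = ((s² + z*(-2 + 7*z)) - 6)/4 = (-6 + s² + z*(-2 + 7*z))/4 = -3/2 + s²/4 + z*(-2 + 7*z)/4)
T(12, -1) - 92*(-136) = (-3/2 + (¼)*(-1)² + (¼)*12*(-2 + 7*12)) - 92*(-136) = (-3/2 + (¼)*1 + (¼)*12*(-2 + 84)) + 12512 = (-3/2 + ¼ + (¼)*12*82) + 12512 = (-3/2 + ¼ + 246) + 12512 = 979/4 + 12512 = 51027/4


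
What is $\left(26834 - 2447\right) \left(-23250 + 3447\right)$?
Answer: $-482935761$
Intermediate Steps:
$\left(26834 - 2447\right) \left(-23250 + 3447\right) = 24387 \left(-19803\right) = -482935761$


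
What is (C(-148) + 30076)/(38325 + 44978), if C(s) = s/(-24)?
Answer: 180493/499818 ≈ 0.36112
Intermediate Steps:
C(s) = -s/24 (C(s) = s*(-1/24) = -s/24)
(C(-148) + 30076)/(38325 + 44978) = (-1/24*(-148) + 30076)/(38325 + 44978) = (37/6 + 30076)/83303 = (180493/6)*(1/83303) = 180493/499818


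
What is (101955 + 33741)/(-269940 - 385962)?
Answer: -22616/109317 ≈ -0.20688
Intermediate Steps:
(101955 + 33741)/(-269940 - 385962) = 135696/(-655902) = 135696*(-1/655902) = -22616/109317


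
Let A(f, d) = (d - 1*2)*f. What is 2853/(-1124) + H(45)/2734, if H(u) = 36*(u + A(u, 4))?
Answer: -1168731/1536508 ≈ -0.76064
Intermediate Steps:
A(f, d) = f*(-2 + d) (A(f, d) = (d - 2)*f = (-2 + d)*f = f*(-2 + d))
H(u) = 108*u (H(u) = 36*(u + u*(-2 + 4)) = 36*(u + u*2) = 36*(u + 2*u) = 36*(3*u) = 108*u)
2853/(-1124) + H(45)/2734 = 2853/(-1124) + (108*45)/2734 = 2853*(-1/1124) + 4860*(1/2734) = -2853/1124 + 2430/1367 = -1168731/1536508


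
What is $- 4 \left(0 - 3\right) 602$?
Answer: $7224$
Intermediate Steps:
$- 4 \left(0 - 3\right) 602 = \left(-4\right) \left(-3\right) 602 = 12 \cdot 602 = 7224$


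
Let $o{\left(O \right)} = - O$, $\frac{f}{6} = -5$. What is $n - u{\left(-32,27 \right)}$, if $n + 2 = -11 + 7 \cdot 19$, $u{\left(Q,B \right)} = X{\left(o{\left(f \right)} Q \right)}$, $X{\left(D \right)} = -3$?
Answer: $123$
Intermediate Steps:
$f = -30$ ($f = 6 \left(-5\right) = -30$)
$u{\left(Q,B \right)} = -3$
$n = 120$ ($n = -2 + \left(-11 + 7 \cdot 19\right) = -2 + \left(-11 + 133\right) = -2 + 122 = 120$)
$n - u{\left(-32,27 \right)} = 120 - -3 = 120 + 3 = 123$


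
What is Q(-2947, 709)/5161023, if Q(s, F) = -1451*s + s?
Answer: 610450/737289 ≈ 0.82797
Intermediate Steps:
Q(s, F) = -1450*s
Q(-2947, 709)/5161023 = -1450*(-2947)/5161023 = 4273150*(1/5161023) = 610450/737289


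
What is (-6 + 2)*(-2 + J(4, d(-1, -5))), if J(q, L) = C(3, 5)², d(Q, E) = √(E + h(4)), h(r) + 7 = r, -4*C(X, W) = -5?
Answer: 7/4 ≈ 1.7500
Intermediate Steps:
C(X, W) = 5/4 (C(X, W) = -¼*(-5) = 5/4)
h(r) = -7 + r
d(Q, E) = √(-3 + E) (d(Q, E) = √(E + (-7 + 4)) = √(E - 3) = √(-3 + E))
J(q, L) = 25/16 (J(q, L) = (5/4)² = 25/16)
(-6 + 2)*(-2 + J(4, d(-1, -5))) = (-6 + 2)*(-2 + 25/16) = -4*(-7/16) = 7/4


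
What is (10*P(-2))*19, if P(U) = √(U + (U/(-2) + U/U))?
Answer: 0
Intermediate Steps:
P(U) = √(1 + U/2) (P(U) = √(U + (U*(-½) + 1)) = √(U + (-U/2 + 1)) = √(U + (1 - U/2)) = √(1 + U/2))
(10*P(-2))*19 = (10*(√(4 + 2*(-2))/2))*19 = (10*(√(4 - 4)/2))*19 = (10*(√0/2))*19 = (10*((½)*0))*19 = (10*0)*19 = 0*19 = 0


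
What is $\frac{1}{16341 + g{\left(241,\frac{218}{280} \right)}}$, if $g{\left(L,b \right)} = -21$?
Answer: $\frac{1}{16320} \approx 6.1275 \cdot 10^{-5}$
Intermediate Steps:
$\frac{1}{16341 + g{\left(241,\frac{218}{280} \right)}} = \frac{1}{16341 - 21} = \frac{1}{16320}$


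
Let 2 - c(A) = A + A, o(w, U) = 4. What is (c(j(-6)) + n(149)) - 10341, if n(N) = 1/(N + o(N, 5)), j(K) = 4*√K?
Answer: -1581866/153 - 8*I*√6 ≈ -10339.0 - 19.596*I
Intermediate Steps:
c(A) = 2 - 2*A (c(A) = 2 - (A + A) = 2 - 2*A)
n(N) = 1/(4 + N) (n(N) = 1/(N + 4) = 1/(4 + N))
(c(j(-6)) + n(149)) - 10341 = ((2 - 8*√(-6)) + 1/(4 + 149)) - 10341 = ((2 - 8*I*√6) + 1/153) - 10341 = (307/153 - 8*I*√6) - 10341 = -1581866/153 - 8*I*√6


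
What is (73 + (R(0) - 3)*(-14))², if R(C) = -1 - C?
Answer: 16641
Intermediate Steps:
(73 + (R(0) - 3)*(-14))² = (73 + ((-1 - 1*0) - 3)*(-14))² = (73 + ((-1 + 0) - 3)*(-14))² = (73 + (-1 - 3)*(-14))² = (73 - 4*(-14))² = (73 + 56)² = 129² = 16641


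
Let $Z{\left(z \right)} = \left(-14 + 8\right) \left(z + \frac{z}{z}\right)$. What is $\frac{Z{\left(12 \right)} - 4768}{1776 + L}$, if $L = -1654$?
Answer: $- \frac{2423}{61} \approx -39.721$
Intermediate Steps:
$Z{\left(z \right)} = -6 - 6 z$ ($Z{\left(z \right)} = - 6 \left(z + 1\right) = - 6 \left(1 + z\right) = -6 - 6 z$)
$\frac{Z{\left(12 \right)} - 4768}{1776 + L} = \frac{\left(-6 - 72\right) - 4768}{1776 - 1654} = \frac{\left(-6 - 72\right) - 4768}{122} = \left(-78 - 4768\right) \frac{1}{122} = \left(-4846\right) \frac{1}{122} = - \frac{2423}{61}$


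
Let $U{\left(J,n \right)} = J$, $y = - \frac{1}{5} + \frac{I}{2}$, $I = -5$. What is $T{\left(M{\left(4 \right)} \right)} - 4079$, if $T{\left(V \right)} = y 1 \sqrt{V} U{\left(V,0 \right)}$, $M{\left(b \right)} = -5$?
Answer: $-4079 + \frac{27 i \sqrt{5}}{2} \approx -4079.0 + 30.187 i$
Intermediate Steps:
$y = - \frac{27}{10}$ ($y = - \frac{1}{5} - \frac{5}{2} = - \frac{27}{10} \approx -2.7$)
$T{\left(V \right)} = - \frac{27 V^{\frac{3}{2}}}{10}$ ($T{\left(V \right)} = - \frac{27 \cdot 1 \sqrt{V}}{10} V = - \frac{27 \sqrt{V}}{10} V = - \frac{27 V^{\frac{3}{2}}}{10}$)
$T{\left(M{\left(4 \right)} \right)} - 4079 = - \frac{27 \left(-5\right)^{\frac{3}{2}}}{10} - 4079 = - \frac{27 \left(- 5 i \sqrt{5}\right)}{10} - 4079 = \frac{27 i \sqrt{5}}{2} - 4079 = -4079 + \frac{27 i \sqrt{5}}{2}$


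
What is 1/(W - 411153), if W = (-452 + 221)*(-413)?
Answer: -1/315750 ≈ -3.1671e-6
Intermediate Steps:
W = 95403 (W = -231*(-413) = 95403)
1/(W - 411153) = 1/(95403 - 411153) = 1/(-315750) = -1/315750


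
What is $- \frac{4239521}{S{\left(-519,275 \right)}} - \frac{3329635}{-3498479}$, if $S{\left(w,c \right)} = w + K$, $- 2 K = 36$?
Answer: $\frac{14833663202554}{1878683223} \approx 7895.8$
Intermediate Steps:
$K = -18$ ($K = \left(- \frac{1}{2}\right) 36 = -18$)
$S{\left(w,c \right)} = -18 + w$ ($S{\left(w,c \right)} = w - 18 = -18 + w$)
$- \frac{4239521}{S{\left(-519,275 \right)}} - \frac{3329635}{-3498479} = - \frac{4239521}{-18 - 519} - \frac{3329635}{-3498479} = - \frac{4239521}{-537} - - \frac{3329635}{3498479} = \left(-4239521\right) \left(- \frac{1}{537}\right) + \frac{3329635}{3498479} = \frac{4239521}{537} + \frac{3329635}{3498479} = \frac{14833663202554}{1878683223}$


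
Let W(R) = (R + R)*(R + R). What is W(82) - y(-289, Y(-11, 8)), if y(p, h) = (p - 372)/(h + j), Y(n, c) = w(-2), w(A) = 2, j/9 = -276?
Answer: 66755211/2482 ≈ 26896.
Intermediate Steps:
j = -2484 (j = 9*(-276) = -2484)
Y(n, c) = 2
y(p, h) = (-372 + p)/(-2484 + h) (y(p, h) = (p - 372)/(h - 2484) = (-372 + p)/(-2484 + h))
W(R) = 4*R² (W(R) = (2*R)*(2*R) = 4*R²)
W(82) - y(-289, Y(-11, 8)) = 4*82² - (-372 - 289)/(-2484 + 2) = 4*6724 - (-661)/(-2482) = 26896 - (-1)*(-661)/2482 = 26896 - 1*661/2482 = 26896 - 661/2482 = 66755211/2482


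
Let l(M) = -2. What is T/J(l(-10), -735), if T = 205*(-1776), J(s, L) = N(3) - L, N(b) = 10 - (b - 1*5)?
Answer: -121360/249 ≈ -487.39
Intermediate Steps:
N(b) = 15 - b (N(b) = 10 - (b - 5) = 10 - (-5 + b) = 10 + (5 - b) = 15 - b)
J(s, L) = 12 - L (J(s, L) = (15 - 1*3) - L = (15 - 3) - L = 12 - L)
T = -364080
T/J(l(-10), -735) = -364080/(12 - 1*(-735)) = -364080/(12 + 735) = -364080/747 = -364080*1/747 = -121360/249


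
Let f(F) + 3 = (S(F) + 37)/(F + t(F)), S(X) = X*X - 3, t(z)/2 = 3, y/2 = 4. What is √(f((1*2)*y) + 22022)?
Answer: 7*√54406/11 ≈ 148.43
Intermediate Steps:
y = 8 (y = 2*4 = 8)
t(z) = 6 (t(z) = 2*3 = 6)
S(X) = -3 + X² (S(X) = X² - 3 = -3 + X²)
f(F) = -3 + (34 + F²)/(6 + F) (f(F) = -3 + ((-3 + F²) + 37)/(F + 6) = -3 + (34 + F²)/(6 + F))
√(f((1*2)*y) + 22022) = √((16 + ((1*2)*8)² - 3*1*2*8)/(6 + (1*2)*8) + 22022) = √((16 + (2*8)² - 6*8)/(6 + 2*8) + 22022) = √((16 + 16² - 3*16)/(6 + 16) + 22022) = √((16 + 256 - 48)/22 + 22022) = √((1/22)*224 + 22022) = √(112/11 + 22022) = √(242354/11) = 7*√54406/11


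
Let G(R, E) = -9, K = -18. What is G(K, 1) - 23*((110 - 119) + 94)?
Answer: -1964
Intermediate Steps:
G(K, 1) - 23*((110 - 119) + 94) = -9 - 23*((110 - 119) + 94) = -9 - 23*(-9 + 94) = -9 - 23*85 = -9 - 1955 = -1964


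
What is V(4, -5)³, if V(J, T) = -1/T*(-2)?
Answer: -8/125 ≈ -0.064000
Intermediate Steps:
V(J, T) = 2/T
V(4, -5)³ = (2/(-5))³ = (2*(-⅕))³ = (-⅖)³ = -8/125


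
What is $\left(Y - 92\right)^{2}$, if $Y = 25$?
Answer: $4489$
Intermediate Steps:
$\left(Y - 92\right)^{2} = \left(25 - 92\right)^{2} = \left(-67\right)^{2} = 4489$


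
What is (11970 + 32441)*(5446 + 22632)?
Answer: 1246972058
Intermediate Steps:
(11970 + 32441)*(5446 + 22632) = 44411*28078 = 1246972058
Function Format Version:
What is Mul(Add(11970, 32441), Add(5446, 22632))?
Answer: 1246972058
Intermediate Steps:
Mul(Add(11970, 32441), Add(5446, 22632)) = Mul(44411, 28078) = 1246972058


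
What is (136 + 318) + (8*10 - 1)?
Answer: 533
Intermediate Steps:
(136 + 318) + (8*10 - 1) = 454 + (80 - 1) = 454 + 79 = 533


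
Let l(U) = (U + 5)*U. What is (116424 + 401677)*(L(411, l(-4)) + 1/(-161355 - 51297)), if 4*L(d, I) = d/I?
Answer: -11320505295697/850608 ≈ -1.3309e+7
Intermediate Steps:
l(U) = U*(5 + U) (l(U) = (5 + U)*U = U*(5 + U))
L(d, I) = d/(4*I) (L(d, I) = (d/I)/4 = d/(4*I))
(116424 + 401677)*(L(411, l(-4)) + 1/(-161355 - 51297)) = (116424 + 401677)*((1/4)*411/(-4*(5 - 4)) + 1/(-161355 - 51297)) = 518101*((1/4)*411/(-4*1) + 1/(-212652)) = 518101*((1/4)*411/(-4) - 1/212652) = 518101*((1/4)*411*(-1/4) - 1/212652) = 518101*(-411/16 - 1/212652) = 518101*(-21849997/850608) = -11320505295697/850608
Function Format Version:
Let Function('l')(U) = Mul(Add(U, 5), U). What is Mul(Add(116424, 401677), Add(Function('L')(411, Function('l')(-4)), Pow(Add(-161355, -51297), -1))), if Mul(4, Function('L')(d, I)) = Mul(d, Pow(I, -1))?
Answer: Rational(-11320505295697, 850608) ≈ -1.3309e+7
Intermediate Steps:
Function('l')(U) = Mul(U, Add(5, U)) (Function('l')(U) = Mul(Add(5, U), U) = Mul(U, Add(5, U)))
Function('L')(d, I) = Mul(Rational(1, 4), d, Pow(I, -1)) (Function('L')(d, I) = Mul(Rational(1, 4), Mul(d, Pow(I, -1))) = Mul(Rational(1, 4), d, Pow(I, -1)))
Mul(Add(116424, 401677), Add(Function('L')(411, Function('l')(-4)), Pow(Add(-161355, -51297), -1))) = Mul(Add(116424, 401677), Add(Mul(Rational(1, 4), 411, Pow(Mul(-4, Add(5, -4)), -1)), Pow(Add(-161355, -51297), -1))) = Mul(518101, Add(Mul(Rational(1, 4), 411, Pow(Mul(-4, 1), -1)), Pow(-212652, -1))) = Mul(518101, Add(Mul(Rational(1, 4), 411, Pow(-4, -1)), Rational(-1, 212652))) = Mul(518101, Add(Mul(Rational(1, 4), 411, Rational(-1, 4)), Rational(-1, 212652))) = Mul(518101, Add(Rational(-411, 16), Rational(-1, 212652))) = Mul(518101, Rational(-21849997, 850608)) = Rational(-11320505295697, 850608)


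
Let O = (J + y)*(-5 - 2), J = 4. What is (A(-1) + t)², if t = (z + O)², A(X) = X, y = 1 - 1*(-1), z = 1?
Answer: 2822400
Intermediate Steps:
y = 2 (y = 1 + 1 = 2)
O = -42 (O = (4 + 2)*(-5 - 2) = 6*(-7) = -42)
t = 1681 (t = (1 - 42)² = (-41)² = 1681)
(A(-1) + t)² = (-1 + 1681)² = 1680² = 2822400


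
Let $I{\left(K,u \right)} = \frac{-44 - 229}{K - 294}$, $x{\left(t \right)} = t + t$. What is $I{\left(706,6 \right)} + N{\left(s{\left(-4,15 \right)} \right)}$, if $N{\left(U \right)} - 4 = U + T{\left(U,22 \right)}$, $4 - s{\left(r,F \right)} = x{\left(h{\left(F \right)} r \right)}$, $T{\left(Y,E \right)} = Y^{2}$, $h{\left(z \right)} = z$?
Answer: $\frac{6387375}{412} \approx 15503.0$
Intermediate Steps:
$x{\left(t \right)} = 2 t$
$s{\left(r,F \right)} = 4 - 2 F r$
$N{\left(U \right)} = 4 + U + U^{2}$ ($N{\left(U \right)} = 4 + \left(U + U^{2}\right) = 4 + U + U^{2}$)
$I{\left(K,u \right)} = - \frac{273}{-294 + K}$
$I{\left(706,6 \right)} + N{\left(s{\left(-4,15 \right)} \right)} = - \frac{273}{-294 + 706} + \left(4 - \left(-4 + 30 \left(-4\right)\right) + \left(4 - 30 \left(-4\right)\right)^{2}\right) = - \frac{273}{412} + \left(4 + \left(4 + 120\right) + \left(4 + 120\right)^{2}\right) = \left(-273\right) \frac{1}{412} + \left(4 + 124 + 124^{2}\right) = - \frac{273}{412} + \left(4 + 124 + 15376\right) = - \frac{273}{412} + 15504 = \frac{6387375}{412}$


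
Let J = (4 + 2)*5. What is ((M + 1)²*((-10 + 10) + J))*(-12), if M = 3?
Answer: -5760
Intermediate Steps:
J = 30 (J = 6*5 = 30)
((M + 1)²*((-10 + 10) + J))*(-12) = ((3 + 1)²*((-10 + 10) + 30))*(-12) = (4²*(0 + 30))*(-12) = (16*30)*(-12) = 480*(-12) = -5760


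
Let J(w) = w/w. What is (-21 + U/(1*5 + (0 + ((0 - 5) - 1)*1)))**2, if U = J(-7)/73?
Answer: 2353156/5329 ≈ 441.58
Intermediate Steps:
J(w) = 1
U = 1/73 ≈ 0.013699
(-21 + U/(1*5 + (0 + ((0 - 5) - 1)*1)))**2 = (-21 + 1/(73*(1*5 + (0 + ((0 - 5) - 1)*1))))**2 = (-21 + 1/(73*(5 + (0 + (-5 - 1)*1))))**2 = (-21 + 1/(73*(5 + (0 - 6*1))))**2 = (-21 + 1/(73*(5 + (0 - 6))))**2 = (-21 + 1/(73*(5 - 6)))**2 = (-21 + (1/73)/(-1))**2 = (-21 + (1/73)*(-1))**2 = (-21 - 1/73)**2 = (-1534/73)**2 = 2353156/5329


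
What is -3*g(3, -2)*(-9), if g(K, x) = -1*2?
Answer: -54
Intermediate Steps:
g(K, x) = -2
-3*g(3, -2)*(-9) = -3*(-2)*(-9) = 6*(-9) = -54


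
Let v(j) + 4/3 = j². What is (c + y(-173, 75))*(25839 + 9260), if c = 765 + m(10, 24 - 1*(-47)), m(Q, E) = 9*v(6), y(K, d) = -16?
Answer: 37240039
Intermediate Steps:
v(j) = -4/3 + j²
m(Q, E) = 312 (m(Q, E) = 9*(-4/3 + 6²) = 9*(-4/3 + 36) = 9*(104/3) = 312)
c = 1077 (c = 765 + 312 = 1077)
(c + y(-173, 75))*(25839 + 9260) = (1077 - 16)*(25839 + 9260) = 1061*35099 = 37240039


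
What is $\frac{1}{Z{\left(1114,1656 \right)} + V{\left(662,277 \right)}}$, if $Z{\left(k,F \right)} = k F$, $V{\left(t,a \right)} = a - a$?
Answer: $\frac{1}{1844784} \approx 5.4207 \cdot 10^{-7}$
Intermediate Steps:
$V{\left(t,a \right)} = 0$
$Z{\left(k,F \right)} = F k$
$\frac{1}{Z{\left(1114,1656 \right)} + V{\left(662,277 \right)}} = \frac{1}{1656 \cdot 1114 + 0} = \frac{1}{1844784 + 0} = \frac{1}{1844784}$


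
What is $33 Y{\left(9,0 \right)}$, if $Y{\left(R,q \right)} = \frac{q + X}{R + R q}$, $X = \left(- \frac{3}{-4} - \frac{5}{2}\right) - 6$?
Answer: $- \frac{341}{12} \approx -28.417$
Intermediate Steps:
$X = - \frac{31}{4}$ ($X = \left(\left(-3\right) \left(- \frac{1}{4}\right) - \frac{5}{2}\right) - 6 = \left(\frac{3}{4} - \frac{5}{2}\right) - 6 = - \frac{7}{4} - 6 = - \frac{31}{4} \approx -7.75$)
$Y{\left(R,q \right)} = \frac{- \frac{31}{4} + q}{R + R q}$ ($Y{\left(R,q \right)} = \frac{q - \frac{31}{4}}{R + R q} = \frac{- \frac{31}{4} + q}{R + R q}$)
$33 Y{\left(9,0 \right)} = 33 \frac{- \frac{31}{4} + 0}{9 \left(1 + 0\right)} = 33 \cdot \frac{1}{9} \cdot 1^{-1} \left(- \frac{31}{4}\right) = 33 \cdot \frac{1}{9} \cdot 1 \left(- \frac{31}{4}\right) = 33 \left(- \frac{31}{36}\right) = - \frac{341}{12}$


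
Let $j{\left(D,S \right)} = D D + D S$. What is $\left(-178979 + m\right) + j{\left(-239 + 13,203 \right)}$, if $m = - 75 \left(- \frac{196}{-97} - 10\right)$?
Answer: $- \frac{16798707}{97} \approx -1.7318 \cdot 10^{5}$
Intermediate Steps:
$m = \frac{58050}{97}$ ($m = - 75 \left(\left(-196\right) \left(- \frac{1}{97}\right) - 10\right) = - 75 \left(\frac{196}{97} - 10\right) = \left(-75\right) \left(- \frac{774}{97}\right) = \frac{58050}{97} \approx 598.45$)
$j{\left(D,S \right)} = D^{2} + D S$
$\left(-178979 + m\right) + j{\left(-239 + 13,203 \right)} = \left(-178979 + \frac{58050}{97}\right) + \left(-239 + 13\right) \left(\left(-239 + 13\right) + 203\right) = - \frac{17302913}{97} - 226 \left(-226 + 203\right) = - \frac{17302913}{97} - -5198 = - \frac{17302913}{97} + 5198 = - \frac{16798707}{97}$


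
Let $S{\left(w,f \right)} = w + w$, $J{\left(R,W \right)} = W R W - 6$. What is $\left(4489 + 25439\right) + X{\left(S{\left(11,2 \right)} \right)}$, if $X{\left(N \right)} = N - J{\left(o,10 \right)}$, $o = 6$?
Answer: $29356$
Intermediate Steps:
$J{\left(R,W \right)} = -6 + R W^{2}$ ($J{\left(R,W \right)} = R W W - 6 = R W^{2} - 6 = -6 + R W^{2}$)
$S{\left(w,f \right)} = 2 w$
$X{\left(N \right)} = -594 + N$ ($X{\left(N \right)} = N - \left(-6 + 6 \cdot 10^{2}\right) = N - \left(-6 + 6 \cdot 100\right) = N - \left(-6 + 600\right) = N - 594 = -594 + N$)
$\left(4489 + 25439\right) + X{\left(S{\left(11,2 \right)} \right)} = \left(4489 + 25439\right) + \left(-594 + 2 \cdot 11\right) = 29928 + \left(-594 + 22\right) = 29928 - 572 = 29356$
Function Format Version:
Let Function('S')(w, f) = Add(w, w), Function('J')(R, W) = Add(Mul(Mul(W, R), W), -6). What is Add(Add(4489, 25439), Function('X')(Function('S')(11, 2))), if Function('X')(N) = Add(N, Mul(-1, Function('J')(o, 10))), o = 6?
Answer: 29356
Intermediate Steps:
Function('J')(R, W) = Add(-6, Mul(R, Pow(W, 2))) (Function('J')(R, W) = Add(Mul(Mul(R, W), W), -6) = Add(Mul(R, Pow(W, 2)), -6) = Add(-6, Mul(R, Pow(W, 2))))
Function('S')(w, f) = Mul(2, w)
Function('X')(N) = Add(-594, N) (Function('X')(N) = Add(N, Mul(-1, Add(-6, Mul(6, Pow(10, 2))))) = Add(N, Mul(-1, Add(-6, Mul(6, 100)))) = Add(N, Mul(-1, Add(-6, 600))) = Add(N, Mul(-1, 594)) = Add(N, -594) = Add(-594, N))
Add(Add(4489, 25439), Function('X')(Function('S')(11, 2))) = Add(Add(4489, 25439), Add(-594, Mul(2, 11))) = Add(29928, Add(-594, 22)) = Add(29928, -572) = 29356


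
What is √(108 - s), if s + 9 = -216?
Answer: 3*√37 ≈ 18.248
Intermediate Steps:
s = -225 (s = -9 - 216 = -225)
√(108 - s) = √(108 - 1*(-225)) = √(108 + 225) = √333 = 3*√37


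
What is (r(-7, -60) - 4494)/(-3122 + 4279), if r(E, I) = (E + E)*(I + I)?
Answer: -2814/1157 ≈ -2.4322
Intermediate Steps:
r(E, I) = 4*E*I (r(E, I) = (2*E)*(2*I) = 4*E*I)
(r(-7, -60) - 4494)/(-3122 + 4279) = (4*(-7)*(-60) - 4494)/(-3122 + 4279) = (1680 - 4494)/1157 = -2814*1/1157 = -2814/1157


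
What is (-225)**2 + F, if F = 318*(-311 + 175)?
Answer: 7377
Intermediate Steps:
F = -43248 (F = 318*(-136) = -43248)
(-225)**2 + F = (-225)**2 - 43248 = 50625 - 43248 = 7377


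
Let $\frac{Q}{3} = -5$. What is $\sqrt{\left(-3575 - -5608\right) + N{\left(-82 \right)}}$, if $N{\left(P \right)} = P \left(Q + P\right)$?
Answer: $\sqrt{9987} \approx 99.935$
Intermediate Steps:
$Q = -15$ ($Q = 3 \left(-5\right) = -15$)
$N{\left(P \right)} = P \left(-15 + P\right)$
$\sqrt{\left(-3575 - -5608\right) + N{\left(-82 \right)}} = \sqrt{\left(-3575 - -5608\right) - 82 \left(-15 - 82\right)} = \sqrt{\left(-3575 + 5608\right) - -7954} = \sqrt{2033 + 7954} = \sqrt{9987}$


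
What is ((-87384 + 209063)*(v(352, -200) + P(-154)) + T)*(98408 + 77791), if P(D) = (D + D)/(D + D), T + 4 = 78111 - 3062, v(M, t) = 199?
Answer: 4301166478155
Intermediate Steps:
T = 75045 (T = -4 + (78111 - 3062) = -4 + 75049 = 75045)
P(D) = 1 (P(D) = (2*D)/((2*D)) = (2*D)*(1/(2*D)) = 1)
((-87384 + 209063)*(v(352, -200) + P(-154)) + T)*(98408 + 77791) = ((-87384 + 209063)*(199 + 1) + 75045)*(98408 + 77791) = (121679*200 + 75045)*176199 = (24335800 + 75045)*176199 = 24410845*176199 = 4301166478155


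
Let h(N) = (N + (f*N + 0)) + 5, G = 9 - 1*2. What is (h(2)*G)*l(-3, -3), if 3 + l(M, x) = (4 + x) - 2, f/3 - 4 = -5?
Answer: -28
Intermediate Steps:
f = -3 (f = 12 + 3*(-5) = 12 - 15 = -3)
G = 7 (G = 9 - 2 = 7)
l(M, x) = -1 + x (l(M, x) = -3 + ((4 + x) - 2) = -3 + (2 + x) = -1 + x)
h(N) = 5 - 2*N (h(N) = (N + (-3*N + 0)) + 5 = (N - 3*N) + 5 = -2*N + 5 = 5 - 2*N)
(h(2)*G)*l(-3, -3) = ((5 - 2*2)*7)*(-1 - 3) = ((5 - 4)*7)*(-4) = (1*7)*(-4) = 7*(-4) = -28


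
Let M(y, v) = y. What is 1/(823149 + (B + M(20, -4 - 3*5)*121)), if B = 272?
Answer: 1/825841 ≈ 1.2109e-6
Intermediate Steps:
1/(823149 + (B + M(20, -4 - 3*5)*121)) = 1/(823149 + (272 + 20*121)) = 1/(823149 + (272 + 2420)) = 1/(823149 + 2692) = 1/825841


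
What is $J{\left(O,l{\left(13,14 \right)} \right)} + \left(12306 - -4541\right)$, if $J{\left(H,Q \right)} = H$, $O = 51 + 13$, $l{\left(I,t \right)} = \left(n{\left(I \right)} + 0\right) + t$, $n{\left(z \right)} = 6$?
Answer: $16911$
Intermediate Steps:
$l{\left(I,t \right)} = 6 + t$ ($l{\left(I,t \right)} = \left(6 + 0\right) + t = 6 + t$)
$O = 64$
$J{\left(O,l{\left(13,14 \right)} \right)} + \left(12306 - -4541\right) = 64 + \left(12306 - -4541\right) = 64 + \left(12306 + 4541\right) = 64 + 16847 = 16911$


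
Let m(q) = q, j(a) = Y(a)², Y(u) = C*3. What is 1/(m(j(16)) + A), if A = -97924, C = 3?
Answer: -1/97843 ≈ -1.0220e-5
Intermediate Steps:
Y(u) = 9 (Y(u) = 3*3 = 9)
j(a) = 81 (j(a) = 9² = 81)
1/(m(j(16)) + A) = 1/(81 - 97924) = 1/(-97843) = -1/97843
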